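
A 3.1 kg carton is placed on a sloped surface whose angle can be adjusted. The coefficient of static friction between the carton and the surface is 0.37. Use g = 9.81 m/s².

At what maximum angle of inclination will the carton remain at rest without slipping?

θ_max ≈ 20.3°

At the slip threshold, m g sin θ = μ_s · m g cos θ, so tan θ = μ_s.
θ_max = arctan(0.37) = 20.3°.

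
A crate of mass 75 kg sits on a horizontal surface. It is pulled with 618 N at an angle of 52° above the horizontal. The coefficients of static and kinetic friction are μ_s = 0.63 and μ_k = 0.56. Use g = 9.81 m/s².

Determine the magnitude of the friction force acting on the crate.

N = m g − P sin α = 735.8 − 618×sin 52° = 248.8 N.
The horizontal driving force is P cos α = 380.5 N, so equilibrium needs friction f = 380.5 N.
The static-friction limit is μ_s N = 156.7 N.
The required friction exceeds μ_s N, so the crate moves and f = μ_k N = 139 N.

f ≈ 139 N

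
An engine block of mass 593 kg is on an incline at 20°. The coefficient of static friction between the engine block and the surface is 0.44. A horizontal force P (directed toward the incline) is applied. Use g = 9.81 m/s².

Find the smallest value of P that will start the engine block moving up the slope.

At impending motion up the slope, friction acts down-slope at its limit: f = μ_s N.
Perpendicular to the incline: N = m g cos θ + P sin θ.
Along the incline: P cos θ = m g sin θ + μ_s N = m g sin θ + μ_s (m g cos θ + P sin θ).
Solving, P (cos θ − μ_s sin θ) = m g (sin θ + μ_s cos θ), so P = 593×9.81×(sin 20° + 0.44 cos 20°)/(cos 20° − 0.44 sin 20°) = 5820×0.7555/0.7892 = 5570 N.

P ≈ 5570 N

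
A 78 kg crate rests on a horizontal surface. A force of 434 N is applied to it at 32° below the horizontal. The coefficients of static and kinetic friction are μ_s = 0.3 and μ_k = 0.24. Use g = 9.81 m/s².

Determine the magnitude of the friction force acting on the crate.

N = m g + P sin α = 765.2 + 434×sin 32° = 995.2 N.
Horizontally, friction must balance P cos α = 368.1 N.
The static-friction limit is μ_s N = 298.5 N.
The required friction exceeds μ_s N, so the crate moves and f = μ_k N = 239 N.

f ≈ 239 N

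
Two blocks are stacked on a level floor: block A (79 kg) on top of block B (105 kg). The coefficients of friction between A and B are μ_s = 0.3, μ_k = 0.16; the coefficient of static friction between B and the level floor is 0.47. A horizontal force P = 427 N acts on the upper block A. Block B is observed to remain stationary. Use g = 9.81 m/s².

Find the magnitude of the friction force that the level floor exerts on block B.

f ≈ 124 N

The normal force B exerts on A is simply A's weight, N₁ = 775 N.
So the A–B interface can sustain at most μ_s N₁ = 232.5 N of static friction.
Since P = 427 N > 232.5 N, A slides on B; the A–B friction is kinetic: f₁ = μ_k N₁ = 0.16×775 = 124 N.
B experiences an equal 124 N forward from A (third law). B is in equilibrium, so the floor supplies f₂ = 124 N of static friction (limit μ_s(m_A+m_B)g = 848.4 N, not exceeded).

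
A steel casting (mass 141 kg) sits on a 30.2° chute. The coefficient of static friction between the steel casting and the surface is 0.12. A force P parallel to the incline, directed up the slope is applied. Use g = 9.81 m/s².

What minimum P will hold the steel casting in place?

The steel casting tends to slide down (tan θ > μ_s), so at the point of impending slip friction acts up-slope at its limit: f = μ_s N.
P is parallel to the surface, so N = m g cos θ = 1200 N.
Along the incline: P + μ_s N = m g sin θ, so P = 696 − 0.12×1200 = 552 N.

P_min ≈ 552 N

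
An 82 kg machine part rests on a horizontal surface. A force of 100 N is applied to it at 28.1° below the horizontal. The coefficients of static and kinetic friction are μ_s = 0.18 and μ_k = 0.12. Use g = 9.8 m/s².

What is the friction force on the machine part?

The vertical component of P adds to the normal force: N = m g + P sin α = 803.6 + 47.1 = 850.7 N.
Horizontally, friction must balance P cos α = 88.21 N.
The static-friction limit is μ_s N = 153.1 N.
88.21 ≤ 153.1 N → static; friction equals the required 88.2 N.

f ≈ 88.2 N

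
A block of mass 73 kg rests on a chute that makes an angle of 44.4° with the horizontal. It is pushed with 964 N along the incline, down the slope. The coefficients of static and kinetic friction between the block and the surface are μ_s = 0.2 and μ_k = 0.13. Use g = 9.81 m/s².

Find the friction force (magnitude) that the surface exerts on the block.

Perpendicular to the surface, N = m g cos θ = 73·9.81·cos 44.4° = 511.7 N.
Parallel to the incline, ΣF = 0 gives f = m g sin θ + P = 501 + 964 = 1465 N (up-slope positive).
Maximum static friction available: μ_s N = 0.2 × 511.7 = 102.3 N.
|1465| exceeds 102.3 N, so the block slips down-slope; friction is kinetic, f = μ_k N = 0.13×511.7 = 66.5 N.

f ≈ 66.5 N (up the incline)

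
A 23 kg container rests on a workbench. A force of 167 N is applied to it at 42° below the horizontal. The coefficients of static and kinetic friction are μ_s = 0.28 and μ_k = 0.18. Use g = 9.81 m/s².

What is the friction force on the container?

f ≈ 60.7 N

The vertical component of P adds to the normal force: N = m g + P sin α = 225.6 + 111.7 = 337.4 N.
For equilibrium, f = P cos α = 167×cos 42° = 124.1 N.
μ_s N = 0.28 × 337.4 = 94.46 N.
124.1 > 94.46 N → the container slides; f = μ_k N = 0.18×337.4 = 60.7 N.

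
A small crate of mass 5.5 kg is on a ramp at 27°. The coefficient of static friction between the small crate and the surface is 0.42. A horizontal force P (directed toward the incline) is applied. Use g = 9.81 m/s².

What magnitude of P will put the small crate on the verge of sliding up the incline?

At impending motion up the slope, friction acts down-slope at its limit: f = μ_s N.
Perpendicular to the incline: N = m g cos θ + P sin θ.
Along the incline: P cos θ = m g sin θ + μ_s N = m g sin θ + μ_s (m g cos θ + P sin θ).
Solving, P (cos θ − μ_s sin θ) = m g (sin θ + μ_s cos θ), so P = 5.5×9.81×(sin 27° + 0.42 cos 27°)/(cos 27° − 0.42 sin 27°) = 54×0.8282/0.7003 = 63.8 N.

P ≈ 63.8 N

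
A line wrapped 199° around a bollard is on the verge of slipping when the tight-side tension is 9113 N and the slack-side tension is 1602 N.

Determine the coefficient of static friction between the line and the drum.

μ ≈ 0.501

T₂/T₁ = e^{μβ} → μ = ln(T₂/T₁)/β.
β = 199° = 3.473 rad.
μ = ln(9113/1602)/3.473 = ln(5.689)/3.473 = 0.501.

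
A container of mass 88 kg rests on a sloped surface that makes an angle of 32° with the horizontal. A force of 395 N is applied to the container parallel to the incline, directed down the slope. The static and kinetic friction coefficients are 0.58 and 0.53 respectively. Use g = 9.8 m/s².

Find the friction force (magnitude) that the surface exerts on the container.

The normal reaction is N = m g cos θ = 731.4 N.
Parallel to the incline, ΣF = 0 gives f = m g sin θ + P = 457 + 395 = 852 N (up-slope positive).
Maximum static friction available: μ_s N = 0.58 × 731.4 = 424.2 N.
Since |852| > 424.2 N, static friction cannot hold it; the container slides down the incline and kinetic friction applies: f = μ_k N = 0.53 × 731.4 = 388 N.

f ≈ 388 N (up the incline)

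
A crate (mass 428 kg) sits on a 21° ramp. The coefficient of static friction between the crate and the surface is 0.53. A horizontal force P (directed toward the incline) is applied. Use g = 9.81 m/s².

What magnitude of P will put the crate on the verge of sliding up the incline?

At impending motion up the slope, friction acts down-slope at its limit: f = μ_s N.
Perpendicular to the incline: N = m g cos θ + P sin θ.
Along the incline: P cos θ = m g sin θ + μ_s N = m g sin θ + μ_s (m g cos θ + P sin θ).
Solving, P (cos θ − μ_s sin θ) = m g (sin θ + μ_s cos θ), so P = 428×9.81×(sin 21° + 0.53 cos 21°)/(cos 21° − 0.53 sin 21°) = 4200×0.8532/0.7436 = 4820 N.

P ≈ 4820 N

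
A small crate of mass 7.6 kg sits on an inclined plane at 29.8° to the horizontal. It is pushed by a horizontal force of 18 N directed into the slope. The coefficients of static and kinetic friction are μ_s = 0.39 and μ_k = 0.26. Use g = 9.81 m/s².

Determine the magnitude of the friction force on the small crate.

Normal direction: N = m g cos θ + P sin θ = 73.64 N.
Parallel to the incline: P cos θ − m g sin θ = 15.62 − 37.05 = -21.43 N; the friction needed to balance this is 21.43 N acting up the slope.
Maximum static friction: μ_s N = 0.39 × 73.64 = 28.72 N.
|f_req| = 21.43 ≤ 28.72 N → the small crate is in equilibrium; friction equals the required value.

f ≈ 21.4 N (up the incline)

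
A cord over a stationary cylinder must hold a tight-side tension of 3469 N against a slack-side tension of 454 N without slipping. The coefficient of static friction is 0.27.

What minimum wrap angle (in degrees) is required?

β_min ≈ 432°

T₂/T₁ = e^{μβ} → β = ln(T₂/T₁)/μ.
β = ln(3469/454)/0.27 = 2.034/0.27 = 7.532 rad.
In degrees: β = 7.532 × 180/π = 432°.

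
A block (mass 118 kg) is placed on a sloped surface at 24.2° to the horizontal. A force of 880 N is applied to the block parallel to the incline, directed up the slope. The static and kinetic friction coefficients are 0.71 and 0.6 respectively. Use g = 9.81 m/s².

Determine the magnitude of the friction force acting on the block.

Perpendicular to the surface, N = m g cos θ = 118·9.81·cos 24.2° = 1056 N.
Parallel to the incline, ΣF = 0 gives f = m g sin θ − P = 474.5 − 880 = -405.5 N (up-slope positive).
The static-friction ceiling is μ_s N = 0.71 × 1056 = 749.7 N.
Since |-405.5| ≤ 749.7 N, no slip — friction simply equals what equilibrium demands.

f ≈ 405 N (down the incline)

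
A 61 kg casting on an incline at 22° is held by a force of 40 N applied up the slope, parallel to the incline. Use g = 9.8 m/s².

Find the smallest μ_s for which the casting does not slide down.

μ_s,min ≈ 0.332

N = m g cos θ = 554.3 N.
Friction must make up the shortfall along the incline: f = m g sin θ − P = 223.9 − 40 = 183.9 N.
At the threshold f = μ_s N, so μ_s,min = 183.9/554.3 = 0.332.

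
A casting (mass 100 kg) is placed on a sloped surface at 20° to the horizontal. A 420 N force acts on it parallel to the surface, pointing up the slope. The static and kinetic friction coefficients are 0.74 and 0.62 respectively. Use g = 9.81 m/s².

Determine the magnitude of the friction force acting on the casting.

Normal force: N = m g cos θ = 100 × 9.81 × cos 20° = 921.8 N.
For equilibrium along the incline the friction force must supply f = m g sin θ − P = 335.5 − 420 = -84.48 N (positive meaning up-slope).
Maximum static friction available: μ_s N = 0.74 × 921.8 = 682.2 N.
Since |-84.48| ≤ 682.2 N, no slip — friction simply equals what equilibrium demands.

f ≈ 84.5 N (down the incline)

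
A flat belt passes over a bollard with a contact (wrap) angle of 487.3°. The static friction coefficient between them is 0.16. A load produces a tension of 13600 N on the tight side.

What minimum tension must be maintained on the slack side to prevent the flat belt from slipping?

T_min ≈ 3490 N

Capstan equation at impending slip: T_tight/T_slack = e^{μβ}.
β = 487.3° = 8.505 rad; e^{μβ} = e^{0.16×8.505} = 3.899.
T_slack = T_tight / e^{μβ} = 13600 / 3.899 = 3490 N.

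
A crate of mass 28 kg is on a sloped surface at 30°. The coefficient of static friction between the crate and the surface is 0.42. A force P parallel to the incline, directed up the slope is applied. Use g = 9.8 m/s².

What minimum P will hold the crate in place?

P_min ≈ 37.4 N

The crate tends to slide down (tan θ > μ_s), so at the point of impending slip friction acts up-slope at its limit: f = μ_s N.
P is parallel to the surface, so N = m g cos θ = 238 N.
Along the incline: P + μ_s N = m g sin θ, so P = 137 − 0.42×238 = 37.4 N.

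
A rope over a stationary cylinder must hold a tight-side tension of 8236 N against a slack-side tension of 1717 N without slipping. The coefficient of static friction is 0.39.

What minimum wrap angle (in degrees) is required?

β_min ≈ 230°

T₂/T₁ = e^{μβ} → β = ln(T₂/T₁)/μ.
β = ln(8236/1717)/0.39 = 1.568/0.39 = 4.02 rad.
In degrees: β = 4.02 × 180/π = 230°.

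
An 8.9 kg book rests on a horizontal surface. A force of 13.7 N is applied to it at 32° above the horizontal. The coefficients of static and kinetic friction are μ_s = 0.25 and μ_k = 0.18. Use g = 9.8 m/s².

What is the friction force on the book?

f ≈ 11.6 N

The vertical component of P reduces the normal force: N = m g − P sin α = 87.22 − 7.26 = 79.96 N.
Horizontally, friction must balance P cos α = 11.62 N.
The static-friction limit is μ_s N = 19.99 N.
Since 11.62 N does not exceed the limit, the book stays at rest and f = 11.6 N.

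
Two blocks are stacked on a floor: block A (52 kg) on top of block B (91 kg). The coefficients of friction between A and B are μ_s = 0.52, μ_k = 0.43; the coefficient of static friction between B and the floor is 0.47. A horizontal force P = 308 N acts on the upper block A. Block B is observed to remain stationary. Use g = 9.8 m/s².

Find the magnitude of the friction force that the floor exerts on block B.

f ≈ 219 N

Between the blocks, N₁ = m_A g = 509.6 N.
Maximum static friction on A from B: μ_s N₁ = 0.52×509.6 = 265 N.
Since P = 308 N > 265 N, A slides on B; the A–B friction is kinetic: f₁ = μ_k N₁ = 0.43×509.6 = 219 N.
B experiences an equal 219 N forward from A (third law). B is in equilibrium, so the floor supplies f₂ = 219 N of static friction (limit μ_s(m_A+m_B)g = 658.7 N, not exceeded).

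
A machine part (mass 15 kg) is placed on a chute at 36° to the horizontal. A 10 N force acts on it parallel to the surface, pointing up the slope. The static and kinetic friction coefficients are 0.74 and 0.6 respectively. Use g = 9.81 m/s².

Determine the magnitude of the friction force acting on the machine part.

f ≈ 76.5 N (up the incline)

The normal reaction is N = m g cos θ = 119 N.
The friction needed for equilibrium is m g sin θ − P = 86.49 − 10 = 76.49 N, measured positive up-slope.
Maximum static friction available: μ_s N = 0.74 × 119 = 88.09 N.
Since |76.49| ≤ 88.09 N, static friction is sufficient; f equals the required value, not μ_s N.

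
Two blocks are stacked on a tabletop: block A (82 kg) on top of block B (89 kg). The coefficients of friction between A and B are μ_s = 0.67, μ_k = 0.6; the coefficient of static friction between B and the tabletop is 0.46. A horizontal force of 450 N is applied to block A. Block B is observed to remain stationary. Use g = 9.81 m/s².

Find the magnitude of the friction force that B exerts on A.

Between the blocks, N₁ = m_A g = 804.4 N.
Maximum static friction on A from B: μ_s N₁ = 0.67×804.4 = 539 N.
P = 450 N is within that limit, so A and B move together (both at rest); the A–B friction is simply f₁ = P = 450 N.
B experiences an equal 450 N forward from A (third law). B is in equilibrium, so the floor supplies f₂ = 450 N of static friction (limit μ_s(m_A+m_B)g = 771.7 N, not exceeded).

f ≈ 450 N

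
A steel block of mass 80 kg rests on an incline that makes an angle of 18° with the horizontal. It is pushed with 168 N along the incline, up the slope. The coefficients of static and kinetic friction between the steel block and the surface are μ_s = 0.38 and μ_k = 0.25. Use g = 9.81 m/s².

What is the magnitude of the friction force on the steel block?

f ≈ 74.5 N (up the incline)

Normal force: N = m g cos θ = 80 × 9.81 × cos 18° = 746.4 N.
The friction needed for equilibrium is m g sin θ − P = 242.5 − 168 = 74.52 N, measured positive up-slope.
The static-friction ceiling is μ_s N = 0.38 × 746.4 = 283.6 N.
Since |74.52| ≤ 283.6 N, no slip — friction simply equals what equilibrium demands.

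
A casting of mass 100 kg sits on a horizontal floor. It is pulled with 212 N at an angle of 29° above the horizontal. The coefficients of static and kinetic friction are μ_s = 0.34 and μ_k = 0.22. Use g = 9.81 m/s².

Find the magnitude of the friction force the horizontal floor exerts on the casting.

The vertical component of P reduces the normal force: N = m g − P sin α = 981 − 102.8 = 878.2 N.
Horizontally, friction must balance P cos α = 185.4 N.
The static-friction limit is μ_s N = 298.6 N.
Since 185.4 N does not exceed the limit, the casting stays at rest and f = 185 N.

f ≈ 185 N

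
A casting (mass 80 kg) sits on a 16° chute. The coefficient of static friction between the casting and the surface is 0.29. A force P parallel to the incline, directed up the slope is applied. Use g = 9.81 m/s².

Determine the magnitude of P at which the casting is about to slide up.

At impending motion up the slope, friction acts down-slope at its limit: f = μ_s N.
P is parallel to the surface, so N = m g cos θ = 754 N.
Along the incline: P = m g sin θ + μ_s N = 216 + 0.29×754 = 435 N.

P ≈ 435 N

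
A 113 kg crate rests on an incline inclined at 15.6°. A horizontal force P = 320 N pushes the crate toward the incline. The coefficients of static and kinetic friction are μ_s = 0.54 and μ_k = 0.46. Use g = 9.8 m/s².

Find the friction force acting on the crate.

The horizontal push has a component P sin θ into the surface, so N = m g cos θ + P sin θ = 1067 + 86.05 = 1153 N.
Along the incline, the net driving force (taking up-slope positive) is P cos θ − m g sin θ = 308.2 − 297.8 = 10.41 N, so equilibrium requires friction f = -10.41 N (down-slope).
The limit of static friction is μ_s N = 622.4 N.
|f_req| = 10.41 ≤ 622.4 N → the crate is in equilibrium; friction equals the required value.

f ≈ 10.4 N (down the incline)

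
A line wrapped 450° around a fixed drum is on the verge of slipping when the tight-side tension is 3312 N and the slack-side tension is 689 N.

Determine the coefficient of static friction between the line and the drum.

μ ≈ 0.2

T₂/T₁ = e^{μβ} → μ = ln(T₂/T₁)/β.
β = 450° = 7.854 rad.
μ = ln(3312/689)/7.854 = ln(4.807)/7.854 = 0.2.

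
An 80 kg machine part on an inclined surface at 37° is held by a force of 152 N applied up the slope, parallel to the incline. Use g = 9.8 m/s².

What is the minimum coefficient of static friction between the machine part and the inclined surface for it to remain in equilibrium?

μ_s,min ≈ 0.511

N = m g cos θ = 626.1 N.
Friction must make up the shortfall along the incline: f = m g sin θ − P = 471.8 − 152 = 319.8 N.
At the threshold f = μ_s N, so μ_s,min = 319.8/626.1 = 0.511.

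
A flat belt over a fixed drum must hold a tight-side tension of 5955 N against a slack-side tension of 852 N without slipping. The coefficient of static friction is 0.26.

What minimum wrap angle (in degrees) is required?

β_min ≈ 428°

T₂/T₁ = e^{μβ} → β = ln(T₂/T₁)/μ.
β = ln(5955/852)/0.26 = 1.944/0.26 = 7.478 rad.
In degrees: β = 7.478 × 180/π = 428°.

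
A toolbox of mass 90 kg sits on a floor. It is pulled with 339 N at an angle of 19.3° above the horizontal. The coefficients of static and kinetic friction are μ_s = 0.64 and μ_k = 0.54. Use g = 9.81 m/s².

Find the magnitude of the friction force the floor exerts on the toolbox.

Vertical equilibrium gives N = m g − P sin α = 770.9 N.
Horizontally, friction must balance P cos α = 319.9 N.
The static-friction limit is μ_s N = 493.3 N.
319.9 ≤ 493.3 N → static; friction equals the required 320 N.

f ≈ 320 N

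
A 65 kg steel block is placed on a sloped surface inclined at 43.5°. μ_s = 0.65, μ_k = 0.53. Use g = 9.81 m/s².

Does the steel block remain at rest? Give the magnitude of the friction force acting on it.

f ≈ 245 N

N = m g cos θ = 463 N.
Down-slope weight component: m g sin θ = 439 N.
μ_s N = 301 N.
439 > 301 N, so it slides; kinetic friction f = μ_k N = 0.53×463 = 245 N.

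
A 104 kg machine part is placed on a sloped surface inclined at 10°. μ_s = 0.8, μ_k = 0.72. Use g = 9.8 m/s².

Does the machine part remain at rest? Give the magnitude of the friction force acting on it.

N = m g cos θ = 1000 N.
Down-slope weight component: m g sin θ = 177 N.
μ_s N = 803 N.
177 ≤ 803 N, so it stays put; friction = 177 N.

f ≈ 177 N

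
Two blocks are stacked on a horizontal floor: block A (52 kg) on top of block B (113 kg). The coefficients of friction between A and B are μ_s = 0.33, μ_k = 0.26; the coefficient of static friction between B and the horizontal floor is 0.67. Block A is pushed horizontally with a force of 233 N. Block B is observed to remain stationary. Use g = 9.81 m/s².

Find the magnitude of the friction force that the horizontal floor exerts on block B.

Normal force at the A–B interface: N₁ = m_A g = 510.1 N.
Maximum static friction on A from B: μ_s N₁ = 0.33×510.1 = 168.3 N.
P = 233 N exceeds that limit, so A slips over B and the interface friction becomes kinetic: f₁ = μ_k N₁ = 0.26×510.1 = 133 N.
B experiences an equal 133 N forward from A (third law). B is in equilibrium, so the floor supplies f₂ = 133 N of static friction (limit μ_s(m_A+m_B)g = 1084 N, not exceeded).

f ≈ 133 N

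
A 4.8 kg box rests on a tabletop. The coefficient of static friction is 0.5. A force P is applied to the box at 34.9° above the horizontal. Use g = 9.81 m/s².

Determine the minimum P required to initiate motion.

N = m g − P sin α (the pull lifts the box).
At impending slip, P cos α = μ_s N = μ_s (m g − P sin α).
Solving: P (cos α + μ_s sin α) = μ_s m g → P = 0.5×47.1/(cos 34.9° + 0.5 sin 34.9°) = 23.5/1.106 = 21.3 N.

P ≈ 21.3 N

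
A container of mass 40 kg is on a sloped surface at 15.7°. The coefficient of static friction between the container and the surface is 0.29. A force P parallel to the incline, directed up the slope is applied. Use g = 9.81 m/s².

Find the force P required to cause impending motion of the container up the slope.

At impending motion up the slope, friction acts down-slope at its limit: f = μ_s N.
P is parallel to the surface, so N = m g cos θ = 378 N.
Along the incline: P = m g sin θ + μ_s N = 106 + 0.29×378 = 216 N.

P ≈ 216 N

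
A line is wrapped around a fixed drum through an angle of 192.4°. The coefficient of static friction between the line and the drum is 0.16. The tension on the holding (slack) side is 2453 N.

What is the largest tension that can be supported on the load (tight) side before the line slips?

T_max ≈ 4200 N

At impending slip the capstan equation gives T₂/T₁ = e^{μβ} with β in radians.
β = 192.4° × π/180 = 3.358 rad.
e^{μβ} = e^{0.16×3.358} = 1.711.
T₂ = T₁ · e^{μβ} = 2453 × 1.711 = 4200 N.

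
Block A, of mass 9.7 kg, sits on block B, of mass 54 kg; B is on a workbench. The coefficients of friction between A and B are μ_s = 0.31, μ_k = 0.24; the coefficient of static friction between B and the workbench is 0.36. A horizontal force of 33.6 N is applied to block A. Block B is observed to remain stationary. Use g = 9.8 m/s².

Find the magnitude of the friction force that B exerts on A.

The normal force B exerts on A is simply A's weight, N₁ = 95.06 N.
So the A–B interface can sustain at most μ_s N₁ = 29.47 N of static friction.
Since P = 33.6 N > 29.47 N, A slides on B; the A–B friction is kinetic: f₁ = μ_k N₁ = 0.24×95.06 = 22.8 N.
By Newton's third law B feels 22.8 N forward from A. With B stationary, the floor's static friction on B balances it: f₂ = 22.8 N (well within μ_s(m_A+m_B)g = 224.7 N).

f ≈ 22.8 N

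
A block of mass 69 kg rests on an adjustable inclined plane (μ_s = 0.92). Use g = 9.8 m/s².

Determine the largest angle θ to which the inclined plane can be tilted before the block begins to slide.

At the slip threshold, m g sin θ = μ_s · m g cos θ, so tan θ = μ_s.
θ_max = arctan(0.92) = 42.6°.

θ_max ≈ 42.6°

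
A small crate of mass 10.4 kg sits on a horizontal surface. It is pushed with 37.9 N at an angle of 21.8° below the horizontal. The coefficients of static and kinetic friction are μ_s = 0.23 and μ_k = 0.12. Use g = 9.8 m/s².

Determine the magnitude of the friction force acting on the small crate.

f ≈ 13.9 N

Vertical equilibrium gives N = m g + P sin α = 116 N.
Horizontally, friction must balance P cos α = 35.19 N.
The static-friction limit is μ_s N = 26.68 N.
The required friction exceeds μ_s N, so the small crate moves and f = μ_k N = 13.9 N.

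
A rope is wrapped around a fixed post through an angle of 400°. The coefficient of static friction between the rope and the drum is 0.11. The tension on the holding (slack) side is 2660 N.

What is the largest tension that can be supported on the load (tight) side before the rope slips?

At impending slip the capstan equation gives T₂/T₁ = e^{μβ} with β in radians.
β = 400° × π/180 = 6.981 rad.
e^{μβ} = e^{0.11×6.981} = 2.155.
T₂ = T₁ · e^{μβ} = 2660 × 2.155 = 5730 N.

T_max ≈ 5730 N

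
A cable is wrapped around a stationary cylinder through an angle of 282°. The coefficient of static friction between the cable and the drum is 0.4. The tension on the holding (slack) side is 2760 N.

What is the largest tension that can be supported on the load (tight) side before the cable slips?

At impending slip the capstan equation gives T₂/T₁ = e^{μβ} with β in radians.
β = 282° × π/180 = 4.922 rad.
e^{μβ} = e^{0.4×4.922} = 7.162.
T₂ = T₁ · e^{μβ} = 2760 × 7.162 = 19800 N.

T_max ≈ 19800 N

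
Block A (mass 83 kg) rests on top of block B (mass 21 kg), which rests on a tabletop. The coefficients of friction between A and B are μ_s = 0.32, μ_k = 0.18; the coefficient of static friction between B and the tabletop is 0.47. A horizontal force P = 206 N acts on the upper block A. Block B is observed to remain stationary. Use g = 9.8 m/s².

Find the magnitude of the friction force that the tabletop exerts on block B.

f ≈ 206 N

The normal force B exerts on A is simply A's weight, N₁ = 813.4 N.
Maximum static friction on A from B: μ_s N₁ = 0.32×813.4 = 260.3 N.
Since P = 206 N ≤ 260.3 N, A does not slip on B; friction on A equals P = 206 N.
B experiences an equal 206 N forward from A (third law). B is in equilibrium, so the floor supplies f₂ = 206 N of static friction (limit μ_s(m_A+m_B)g = 479 N, not exceeded).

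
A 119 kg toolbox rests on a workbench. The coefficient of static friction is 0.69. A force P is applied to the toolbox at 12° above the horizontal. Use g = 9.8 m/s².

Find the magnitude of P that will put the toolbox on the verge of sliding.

P ≈ 717 N

N = m g − P sin α (the pull lifts the toolbox).
At impending slip, P cos α = μ_s N = μ_s (m g − P sin α).
Solving: P (cos α + μ_s sin α) = μ_s m g → P = 0.69×1170/(cos 12° + 0.69 sin 12°) = 805/1.122 = 717 N.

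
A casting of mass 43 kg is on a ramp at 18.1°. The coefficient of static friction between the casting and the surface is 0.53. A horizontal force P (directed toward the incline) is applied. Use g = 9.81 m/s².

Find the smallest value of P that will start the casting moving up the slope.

At impending motion up the slope, friction acts down-slope at its limit: f = μ_s N.
Perpendicular to the incline: N = m g cos θ + P sin θ.
Along the incline: P cos θ = m g sin θ + μ_s N = m g sin θ + μ_s (m g cos θ + P sin θ).
Solving, P (cos θ − μ_s sin θ) = m g (sin θ + μ_s cos θ), so P = 43×9.81×(sin 18.1° + 0.53 cos 18.1°)/(cos 18.1° − 0.53 sin 18.1°) = 422×0.8144/0.7859 = 437 N.

P ≈ 437 N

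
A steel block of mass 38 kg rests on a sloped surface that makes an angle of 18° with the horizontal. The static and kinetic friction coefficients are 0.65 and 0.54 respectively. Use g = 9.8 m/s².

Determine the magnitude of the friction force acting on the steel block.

Perpendicular to the surface, N = m g cos θ = 38·9.8·cos 18° = 354.2 N.
Along the slope the weight component is m g sin θ = 115.1 N; friction must supply exactly this, acting up-slope.
Maximum static friction available: μ_s N = 0.65 × 354.2 = 230.2 N.
Since |115.1| ≤ 230.2 N, the steel block remains in static equilibrium and friction takes exactly the required value.

f ≈ 115 N (up the incline)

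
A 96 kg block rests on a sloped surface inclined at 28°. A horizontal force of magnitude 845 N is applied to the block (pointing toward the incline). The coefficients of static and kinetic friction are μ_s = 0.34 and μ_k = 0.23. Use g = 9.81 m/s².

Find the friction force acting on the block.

f ≈ 304 N (down the incline)

Normal direction: N = m g cos θ + P sin θ = 1228 N.
Parallel to the incline: P cos θ − m g sin θ = 746.1 − 442.1 = 304 N; the friction needed to balance this is 304 N acting down the slope.
The limit of static friction is μ_s N = 417.6 N.
Since 304 N is within the 417.6 N limit, the block stays put and friction is exactly 304 N.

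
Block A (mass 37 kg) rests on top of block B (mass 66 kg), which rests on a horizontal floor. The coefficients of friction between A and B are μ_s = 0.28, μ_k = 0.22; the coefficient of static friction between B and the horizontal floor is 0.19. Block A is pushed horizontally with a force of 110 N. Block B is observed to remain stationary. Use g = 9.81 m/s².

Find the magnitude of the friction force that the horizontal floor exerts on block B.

f ≈ 79.9 N

Normal force at the A–B interface: N₁ = m_A g = 363 N.
Maximum static friction on A from B: μ_s N₁ = 0.28×363 = 101.6 N.
Since P = 110 N > 101.6 N, A slides on B; the A–B friction is kinetic: f₁ = μ_k N₁ = 0.22×363 = 79.9 N.
B experiences an equal 79.9 N forward from A (third law). B is in equilibrium, so the floor supplies f₂ = 79.9 N of static friction (limit μ_s(m_A+m_B)g = 192 N, not exceeded).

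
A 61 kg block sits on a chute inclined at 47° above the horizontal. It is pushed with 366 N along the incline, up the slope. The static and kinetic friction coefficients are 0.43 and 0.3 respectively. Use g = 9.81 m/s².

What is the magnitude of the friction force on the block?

The normal reaction is N = m g cos θ = 408.1 N.
Parallel to the incline, ΣF = 0 gives f = m g sin θ − P = 437.6 − 366 = 71.65 N (up-slope positive).
Maximum static friction available: μ_s N = 0.43 × 408.1 = 175.5 N.
Since |71.65| ≤ 175.5 N, static friction is sufficient; f equals the required value, not μ_s N.

f ≈ 71.6 N (up the incline)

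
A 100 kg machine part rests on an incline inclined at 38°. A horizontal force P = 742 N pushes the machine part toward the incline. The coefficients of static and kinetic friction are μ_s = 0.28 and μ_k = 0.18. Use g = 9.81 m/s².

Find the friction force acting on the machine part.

f ≈ 19.3 N (up the incline)

Resolve perpendicular to the incline: N = m g cos θ + P sin θ = 100×9.81×cos 38° + 742×sin 38° = 1230 N.
Along the incline, the net driving force (taking up-slope positive) is P cos θ − m g sin θ = 584.7 − 604 = -19.26 N, so equilibrium requires friction f = 19.26 N (up-slope).
Maximum static friction: μ_s N = 0.28 × 1230 = 344.4 N.
|f_req| = 19.26 ≤ 344.4 N → the machine part is in equilibrium; friction equals the required value.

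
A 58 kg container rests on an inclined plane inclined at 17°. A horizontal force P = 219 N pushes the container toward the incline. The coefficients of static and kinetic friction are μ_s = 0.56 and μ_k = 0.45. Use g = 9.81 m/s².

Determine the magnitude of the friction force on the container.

Normal direction: N = m g cos θ + P sin θ = 608.1 N.
Along the incline, the net driving force (taking up-slope positive) is P cos θ − m g sin θ = 209.4 − 166.4 = 43.08 N, so equilibrium requires friction f = -43.08 N (down-slope).
Maximum static friction: μ_s N = 0.56 × 608.1 = 340.6 N.
|f_req| = 43.08 ≤ 340.6 N → the container is in equilibrium; friction equals the required value.

f ≈ 43.1 N (down the incline)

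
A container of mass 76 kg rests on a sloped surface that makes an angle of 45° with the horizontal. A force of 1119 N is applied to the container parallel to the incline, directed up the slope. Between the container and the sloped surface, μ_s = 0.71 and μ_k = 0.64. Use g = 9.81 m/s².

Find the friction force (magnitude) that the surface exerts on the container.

f ≈ 337 N (down the incline)

Normal force: N = m g cos θ = 76 × 9.81 × cos 45° = 527.2 N.
Parallel to the incline, ΣF = 0 gives f = m g sin θ − P = 527.2 − 1119 = -591.8 N (up-slope positive).
Maximum static friction available: μ_s N = 0.71 × 527.2 = 374.3 N.
|-591.8| exceeds 374.3 N, so the container slips up-slope; friction is kinetic, f = μ_k N = 0.64×527.2 = 337 N.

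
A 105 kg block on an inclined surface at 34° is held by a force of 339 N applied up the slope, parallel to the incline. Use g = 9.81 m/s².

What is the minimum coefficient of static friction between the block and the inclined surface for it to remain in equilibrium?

N = m g cos θ = 854 N.
Friction must make up the shortfall along the incline: f = m g sin θ − P = 576 − 339 = 237 N.
At the threshold f = μ_s N, so μ_s,min = 237/854 = 0.278.

μ_s,min ≈ 0.278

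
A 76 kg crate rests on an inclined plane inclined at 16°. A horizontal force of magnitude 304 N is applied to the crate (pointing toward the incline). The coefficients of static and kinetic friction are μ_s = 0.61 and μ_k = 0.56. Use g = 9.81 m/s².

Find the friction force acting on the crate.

Normal direction: N = m g cos θ + P sin θ = 800.5 N.
Parallel to the incline: P cos θ − m g sin θ = 292.2 − 205.5 = 86.72 N; the friction needed to balance this is 86.72 N acting down the slope.
The limit of static friction is μ_s N = 488.3 N.
|f_req| = 86.72 ≤ 488.3 N → the crate is in equilibrium; friction equals the required value.

f ≈ 86.7 N (down the incline)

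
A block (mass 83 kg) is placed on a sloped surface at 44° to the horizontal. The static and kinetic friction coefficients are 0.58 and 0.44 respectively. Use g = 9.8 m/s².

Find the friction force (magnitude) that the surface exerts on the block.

Normal force: N = m g cos θ = 83 × 9.8 × cos 44° = 585.1 N.
For equilibrium along the incline, friction must balance the weight component: f = m g sin θ = 565 N up the slope.
The static-friction ceiling is μ_s N = 0.58 × 585.1 = 339.4 N.
|565| exceeds 339.4 N, so the block slips down-slope; friction is kinetic, f = μ_k N = 0.44×585.1 = 257 N.

f ≈ 257 N (up the incline)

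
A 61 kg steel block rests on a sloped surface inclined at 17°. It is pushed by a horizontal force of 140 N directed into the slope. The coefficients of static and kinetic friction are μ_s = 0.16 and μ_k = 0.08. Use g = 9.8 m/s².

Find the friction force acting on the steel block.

Resolve perpendicular to the incline: N = m g cos θ + P sin θ = 61×9.8×cos 17° + 140×sin 17° = 612.6 N.
Along the incline, the net driving force (taking up-slope positive) is P cos θ − m g sin θ = 133.9 − 174.8 = -40.9 N, so equilibrium requires friction f = 40.9 N (up-slope).
Maximum static friction: μ_s N = 0.16 × 612.6 = 98.02 N.
|f_req| = 40.9 ≤ 98.02 N → the steel block is in equilibrium; friction equals the required value.

f ≈ 40.9 N (up the incline)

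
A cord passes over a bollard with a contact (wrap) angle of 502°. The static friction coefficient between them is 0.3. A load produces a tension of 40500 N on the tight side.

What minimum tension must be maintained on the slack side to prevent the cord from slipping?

T_min ≈ 2920 N

Capstan equation at impending slip: T_tight/T_slack = e^{μβ}.
β = 502° = 8.762 rad; e^{μβ} = e^{0.3×8.762} = 13.85.
T_slack = T_tight / e^{μβ} = 40500 / 13.85 = 2920 N.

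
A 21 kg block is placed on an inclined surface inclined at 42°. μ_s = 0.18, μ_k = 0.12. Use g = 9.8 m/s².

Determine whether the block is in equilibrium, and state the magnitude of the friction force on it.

f ≈ 18.4 N

N = m g cos θ = 153 N.
Down-slope weight component: m g sin θ = 138 N.
μ_s N = 27.5 N.
138 > 27.5 N, so it slides; kinetic friction f = μ_k N = 0.12×153 = 18.4 N.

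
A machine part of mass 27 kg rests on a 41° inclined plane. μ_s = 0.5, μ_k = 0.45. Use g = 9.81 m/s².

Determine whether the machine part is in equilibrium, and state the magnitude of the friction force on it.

N = m g cos θ = 200 N.
Down-slope weight component: m g sin θ = 174 N.
μ_s N = 99.9 N.
174 > 99.9 N, so it slides; kinetic friction f = μ_k N = 0.45×200 = 90 N.

f ≈ 90 N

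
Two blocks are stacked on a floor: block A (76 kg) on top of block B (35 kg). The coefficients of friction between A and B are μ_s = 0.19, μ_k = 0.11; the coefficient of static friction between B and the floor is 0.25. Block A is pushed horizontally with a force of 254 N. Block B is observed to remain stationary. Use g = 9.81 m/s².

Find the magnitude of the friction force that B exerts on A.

f ≈ 82 N

Between the blocks, N₁ = m_A g = 745.6 N.
Maximum static friction on A from B: μ_s N₁ = 0.19×745.6 = 141.7 N.
Since P = 254 N > 141.7 N, A slides on B; the A–B friction is kinetic: f₁ = μ_k N₁ = 0.11×745.6 = 82 N.
By Newton's third law B feels 82 N forward from A. With B stationary, the floor's static friction on B balances it: f₂ = 82 N (well within μ_s(m_A+m_B)g = 272.2 N).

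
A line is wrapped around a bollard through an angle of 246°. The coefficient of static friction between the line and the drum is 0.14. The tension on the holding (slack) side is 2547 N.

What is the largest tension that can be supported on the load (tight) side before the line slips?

At impending slip the capstan equation gives T₂/T₁ = e^{μβ} with β in radians.
β = 246° × π/180 = 4.294 rad.
e^{μβ} = e^{0.14×4.294} = 1.824.
T₂ = T₁ · e^{μβ} = 2547 × 1.824 = 4650 N.

T_max ≈ 4650 N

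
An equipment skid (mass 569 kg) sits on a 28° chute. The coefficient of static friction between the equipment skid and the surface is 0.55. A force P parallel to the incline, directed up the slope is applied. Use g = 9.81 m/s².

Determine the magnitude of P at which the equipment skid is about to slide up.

At impending motion up the slope, friction acts down-slope at its limit: f = μ_s N.
P is parallel to the surface, so N = m g cos θ = 4930 N.
Along the incline: P = m g sin θ + μ_s N = 2620 + 0.55×4930 = 5330 N.

P ≈ 5330 N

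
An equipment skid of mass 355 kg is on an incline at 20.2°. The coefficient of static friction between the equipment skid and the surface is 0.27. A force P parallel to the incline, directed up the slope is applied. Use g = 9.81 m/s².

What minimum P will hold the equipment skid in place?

P_min ≈ 320 N

The equipment skid tends to slide down (tan θ > μ_s), so at the point of impending slip friction acts up-slope at its limit: f = μ_s N.
P is parallel to the surface, so N = m g cos θ = 3270 N.
Along the incline: P + μ_s N = m g sin θ, so P = 1200 − 0.27×3270 = 320 N.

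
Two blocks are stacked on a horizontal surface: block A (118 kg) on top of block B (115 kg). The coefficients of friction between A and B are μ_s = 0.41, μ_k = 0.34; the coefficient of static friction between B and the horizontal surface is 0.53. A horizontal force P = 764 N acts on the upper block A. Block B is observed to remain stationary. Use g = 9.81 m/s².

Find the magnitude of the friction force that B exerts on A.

Normal force at the A–B interface: N₁ = m_A g = 1158 N.
Maximum static friction on A from B: μ_s N₁ = 0.41×1158 = 474.6 N.
Since P = 764 N > 474.6 N, A slides on B; the A–B friction is kinetic: f₁ = μ_k N₁ = 0.34×1158 = 394 N.
B experiences an equal 394 N forward from A (third law). B is in equilibrium, so the floor supplies f₂ = 394 N of static friction (limit μ_s(m_A+m_B)g = 1211 N, not exceeded).

f ≈ 394 N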